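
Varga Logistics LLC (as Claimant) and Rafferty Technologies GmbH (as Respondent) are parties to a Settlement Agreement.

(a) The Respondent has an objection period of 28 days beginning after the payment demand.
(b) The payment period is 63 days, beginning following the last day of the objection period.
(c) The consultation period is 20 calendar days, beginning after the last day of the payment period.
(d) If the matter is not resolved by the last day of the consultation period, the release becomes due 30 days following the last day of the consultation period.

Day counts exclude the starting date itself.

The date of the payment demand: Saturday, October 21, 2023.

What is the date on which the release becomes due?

Adding 28 calendar days to October 21, 2023 gives November 18, 2023, which is the last day of the objection period.
The last day of the payment period: November 18, 2023 + 63 days = January 20, 2024.
The last day of the consultation period: 20 calendar days after January 20, 2024 is February 9, 2024.
The date on which the release becomes due: 30 calendar days after February 9, 2024 is March 10, 2024.

March 10, 2024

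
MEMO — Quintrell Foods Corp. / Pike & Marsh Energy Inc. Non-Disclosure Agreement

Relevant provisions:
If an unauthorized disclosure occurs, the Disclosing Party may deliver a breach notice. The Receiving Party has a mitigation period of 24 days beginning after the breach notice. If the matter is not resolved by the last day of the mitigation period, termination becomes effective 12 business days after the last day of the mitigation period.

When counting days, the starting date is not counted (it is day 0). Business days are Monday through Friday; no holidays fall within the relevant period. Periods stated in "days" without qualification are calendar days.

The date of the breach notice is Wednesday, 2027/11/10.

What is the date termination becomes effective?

The last day of the mitigation period: 24 calendar days after 2027/11/10 is 2027/12/04.
The date termination becomes effective: counting 12 business days from Saturday, 2027/12/04 (Dec 6, Dec 7, Dec 8, Dec 9, …, Dec 17, Dec 20, Dec 21, skipping weekends) reaches Tuesday, 2027/12/21.

2027/12/21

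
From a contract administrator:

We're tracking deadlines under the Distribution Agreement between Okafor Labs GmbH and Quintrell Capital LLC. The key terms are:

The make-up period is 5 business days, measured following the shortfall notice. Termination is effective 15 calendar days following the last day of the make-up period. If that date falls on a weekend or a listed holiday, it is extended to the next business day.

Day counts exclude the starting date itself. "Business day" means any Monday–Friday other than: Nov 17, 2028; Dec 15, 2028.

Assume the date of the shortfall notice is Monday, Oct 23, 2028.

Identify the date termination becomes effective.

Nov 14, 2028

The last day of the make-up period: counting 5 business days from Monday, Oct 23, 2028 (Oct 24, Oct 25, Oct 26, Oct 27, Oct 30, skipping weekends) reaches Monday, Oct 30, 2028.
Adding 15 calendar days to Oct 30, 2028 gives Nov 14, 2028, which is the date termination becomes effective. Nov 14, 2028 is a Tuesday and is not a listed holiday, so no roll-forward applies.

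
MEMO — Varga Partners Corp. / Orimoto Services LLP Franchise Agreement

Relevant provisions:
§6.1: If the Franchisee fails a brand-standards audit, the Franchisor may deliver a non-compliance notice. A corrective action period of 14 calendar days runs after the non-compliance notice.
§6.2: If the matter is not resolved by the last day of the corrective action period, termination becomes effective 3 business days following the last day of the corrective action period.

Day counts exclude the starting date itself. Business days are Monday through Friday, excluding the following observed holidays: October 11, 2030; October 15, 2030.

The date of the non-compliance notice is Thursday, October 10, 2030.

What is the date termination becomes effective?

The last day of the corrective action period: 14 calendar days after October 10, 2030 is October 24, 2030.
The date termination becomes effective: 3 business days after Thursday, October 24, 2030, skipping weekends — Oct 25, Oct 28, Oct 29 — lands on Tuesday, October 29, 2030.

October 29, 2030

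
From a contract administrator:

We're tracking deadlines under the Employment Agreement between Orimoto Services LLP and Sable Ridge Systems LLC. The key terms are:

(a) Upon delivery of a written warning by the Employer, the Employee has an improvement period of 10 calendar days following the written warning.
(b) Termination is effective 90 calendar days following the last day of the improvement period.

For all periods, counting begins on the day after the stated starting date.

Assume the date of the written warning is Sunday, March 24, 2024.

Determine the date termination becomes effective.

July 2, 2024

Adding 10 calendar days to March 24, 2024 gives April 3, 2024, which is the last day of the improvement period.
Adding 90 calendar days to April 3, 2024 gives July 2, 2024, which is the date termination becomes effective.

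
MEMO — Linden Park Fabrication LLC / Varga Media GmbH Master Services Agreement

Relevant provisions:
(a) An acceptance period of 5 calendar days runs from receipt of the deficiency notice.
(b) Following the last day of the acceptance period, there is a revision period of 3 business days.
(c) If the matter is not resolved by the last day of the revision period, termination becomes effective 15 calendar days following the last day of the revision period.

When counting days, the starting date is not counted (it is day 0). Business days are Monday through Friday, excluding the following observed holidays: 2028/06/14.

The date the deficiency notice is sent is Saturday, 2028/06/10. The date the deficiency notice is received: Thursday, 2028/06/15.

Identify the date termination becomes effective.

2028/07/08

The last day of the acceptance period: 5 calendar days after 2028/06/15 is 2028/06/20.
From Tuesday, 2028/06/20, 3 business days (Jun 21, Jun 22, Jun 23, skipping weekends) brings us to Friday, 2028/06/23, which is the last day of the revision period.
The date termination becomes effective: 15 calendar days after 2028/06/23 is 2028/07/08.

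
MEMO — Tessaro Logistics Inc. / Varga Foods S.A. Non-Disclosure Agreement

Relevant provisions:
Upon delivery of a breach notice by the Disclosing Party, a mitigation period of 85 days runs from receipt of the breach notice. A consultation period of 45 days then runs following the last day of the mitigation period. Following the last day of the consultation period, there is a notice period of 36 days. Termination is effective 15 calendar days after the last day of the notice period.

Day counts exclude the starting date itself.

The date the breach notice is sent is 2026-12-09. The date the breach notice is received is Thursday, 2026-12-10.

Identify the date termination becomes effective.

Adding 85 calendar days to 2026-12-10 gives 2027-03-05, which is the last day of the mitigation period.
Adding 45 calendar days to 2027-03-05 gives 2027-04-19, which is the last day of the consultation period.
The last day of the notice period: 36 calendar days after 2027-04-19 is 2027-05-25.
The date termination becomes effective: 15 calendar days after 2027-05-25 is 2027-06-09.

2027-06-09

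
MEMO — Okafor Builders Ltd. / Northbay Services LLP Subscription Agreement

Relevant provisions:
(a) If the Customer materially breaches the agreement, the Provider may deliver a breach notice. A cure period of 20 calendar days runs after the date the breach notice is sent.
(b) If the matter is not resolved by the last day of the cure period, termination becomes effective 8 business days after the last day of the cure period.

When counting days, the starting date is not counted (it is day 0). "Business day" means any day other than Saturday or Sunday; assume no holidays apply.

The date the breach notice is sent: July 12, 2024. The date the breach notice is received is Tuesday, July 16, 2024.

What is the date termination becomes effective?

The last day of the cure period: July 12, 2024 + 20 days = August 1, 2024.
The date termination becomes effective: counting 8 business days from Thursday, August 1, 2024 (Aug 2, Aug 5, Aug 6, Aug 7, Aug 8, Aug 9, Aug 12, Aug 13, skipping weekends) reaches Tuesday, August 13, 2024.

August 13, 2024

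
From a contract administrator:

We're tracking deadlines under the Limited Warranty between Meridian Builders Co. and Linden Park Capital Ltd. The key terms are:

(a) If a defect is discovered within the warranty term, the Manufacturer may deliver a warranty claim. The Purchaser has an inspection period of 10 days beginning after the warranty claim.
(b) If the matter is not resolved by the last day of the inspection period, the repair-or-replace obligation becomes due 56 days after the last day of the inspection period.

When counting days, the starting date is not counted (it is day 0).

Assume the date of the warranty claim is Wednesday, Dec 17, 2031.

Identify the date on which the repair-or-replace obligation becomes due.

Feb 21, 2032

Adding 10 calendar days to Dec 17, 2031 gives Dec 27, 2031, which is the last day of the inspection period.
The date on which the repair-or-replace obligation becomes due: Dec 27, 2031 + 56 days = Feb 21, 2032.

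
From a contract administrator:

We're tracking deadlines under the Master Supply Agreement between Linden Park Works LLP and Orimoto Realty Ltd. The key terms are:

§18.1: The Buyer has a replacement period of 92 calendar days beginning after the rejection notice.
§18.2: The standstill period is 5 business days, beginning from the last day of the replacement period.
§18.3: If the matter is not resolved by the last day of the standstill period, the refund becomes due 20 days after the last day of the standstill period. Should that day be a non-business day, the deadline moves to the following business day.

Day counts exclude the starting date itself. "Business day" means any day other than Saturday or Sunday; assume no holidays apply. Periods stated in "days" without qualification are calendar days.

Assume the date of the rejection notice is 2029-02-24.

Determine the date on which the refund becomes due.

The last day of the replacement period: 92 calendar days after 2029-02-24 is 2029-05-27.
From Sunday, 2029-05-27, 5 business days (May 28, May 29, May 30, May 31, Jun 1, skipping weekends) brings us to Friday, 2029-06-01, which is the last day of the standstill period.
The date on which the refund becomes due: 2029-06-01 + 20 days = 2029-06-21. 2029-06-21 is a Thursday, so no roll-forward applies.

2029-06-21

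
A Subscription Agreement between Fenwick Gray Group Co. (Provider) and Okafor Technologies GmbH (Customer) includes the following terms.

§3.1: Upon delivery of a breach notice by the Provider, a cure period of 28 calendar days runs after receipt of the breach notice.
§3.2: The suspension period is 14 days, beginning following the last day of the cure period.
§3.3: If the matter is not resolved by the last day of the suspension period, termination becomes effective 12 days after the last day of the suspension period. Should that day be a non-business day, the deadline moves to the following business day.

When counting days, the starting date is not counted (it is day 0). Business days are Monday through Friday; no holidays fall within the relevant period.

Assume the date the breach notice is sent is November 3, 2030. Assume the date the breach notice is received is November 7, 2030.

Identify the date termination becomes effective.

December 31, 2030

Adding 28 calendar days to November 7, 2030 gives December 5, 2030, which is the last day of the cure period.
The last day of the suspension period: December 5, 2030 + 14 days = December 19, 2030.
The date termination becomes effective: December 19, 2030 + 12 days = December 31, 2030. December 31, 2030 is a Tuesday, so no roll-forward applies.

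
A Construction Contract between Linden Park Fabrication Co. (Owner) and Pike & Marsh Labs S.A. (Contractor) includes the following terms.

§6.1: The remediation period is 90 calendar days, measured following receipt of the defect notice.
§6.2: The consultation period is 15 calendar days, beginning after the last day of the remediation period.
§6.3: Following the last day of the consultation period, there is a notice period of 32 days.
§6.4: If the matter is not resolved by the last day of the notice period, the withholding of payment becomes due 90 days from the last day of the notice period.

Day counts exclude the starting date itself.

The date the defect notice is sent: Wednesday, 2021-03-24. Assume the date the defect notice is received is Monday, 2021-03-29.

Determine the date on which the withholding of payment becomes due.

The last day of the remediation period: 2021-03-29 + 90 days = 2021-06-27.
The last day of the consultation period: 15 calendar days after 2021-06-27 is 2021-07-12.
Adding 32 calendar days to 2021-07-12 gives 2021-08-13, which is the last day of the notice period.
The date on which the withholding of payment becomes due: 2021-08-13 + 90 days = 2021-11-11.

2021-11-11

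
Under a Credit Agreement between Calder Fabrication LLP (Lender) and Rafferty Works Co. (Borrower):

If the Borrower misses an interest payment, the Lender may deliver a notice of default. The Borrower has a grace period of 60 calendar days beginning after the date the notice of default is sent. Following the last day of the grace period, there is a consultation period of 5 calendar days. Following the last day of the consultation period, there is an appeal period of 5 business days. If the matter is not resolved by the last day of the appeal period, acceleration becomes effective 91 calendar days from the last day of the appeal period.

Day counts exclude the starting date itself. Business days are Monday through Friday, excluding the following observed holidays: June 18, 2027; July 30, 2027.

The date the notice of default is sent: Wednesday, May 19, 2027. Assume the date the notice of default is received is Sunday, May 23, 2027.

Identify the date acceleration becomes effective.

November 1, 2027

Adding 60 calendar days to May 19, 2027 gives July 18, 2027, which is the last day of the grace period.
Adding 5 calendar days to July 18, 2027 gives July 23, 2027, which is the last day of the consultation period.
The last day of the appeal period: counting 5 business days from Friday, July 23, 2027 (Jul 26, Jul 27, Jul 28, Jul 29, Aug 2, skipping weekends and the listed holiday on Jul 30) reaches Monday, August 2, 2027.
The date acceleration becomes effective: 91 calendar days after August 2, 2027 is November 1, 2027.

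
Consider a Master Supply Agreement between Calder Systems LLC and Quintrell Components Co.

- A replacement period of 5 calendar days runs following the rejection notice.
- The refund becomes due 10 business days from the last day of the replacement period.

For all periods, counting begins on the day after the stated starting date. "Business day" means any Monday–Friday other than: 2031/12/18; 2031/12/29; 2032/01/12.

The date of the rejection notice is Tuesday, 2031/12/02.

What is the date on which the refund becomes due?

The last day of the replacement period: 2031/12/02 + 5 days = 2031/12/07.
From Sunday, 2031/12/07, 10 business days (Dec 8, Dec 9, Dec 10, Dec 11, Dec 12, Dec 15, Dec 16, Dec 17, Dec 19, Dec 22, skipping weekends and the listed holiday on Dec 18) brings us to Monday, 2031/12/22, which is the date on which the refund becomes due.

2031/12/22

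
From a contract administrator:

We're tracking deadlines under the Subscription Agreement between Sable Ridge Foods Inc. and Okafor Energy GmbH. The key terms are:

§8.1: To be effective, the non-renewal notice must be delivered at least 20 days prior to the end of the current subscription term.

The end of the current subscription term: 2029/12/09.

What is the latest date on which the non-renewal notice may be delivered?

2029/11/19

Counting back 20 calendar days from 2029/12/09 gives 2029/11/19.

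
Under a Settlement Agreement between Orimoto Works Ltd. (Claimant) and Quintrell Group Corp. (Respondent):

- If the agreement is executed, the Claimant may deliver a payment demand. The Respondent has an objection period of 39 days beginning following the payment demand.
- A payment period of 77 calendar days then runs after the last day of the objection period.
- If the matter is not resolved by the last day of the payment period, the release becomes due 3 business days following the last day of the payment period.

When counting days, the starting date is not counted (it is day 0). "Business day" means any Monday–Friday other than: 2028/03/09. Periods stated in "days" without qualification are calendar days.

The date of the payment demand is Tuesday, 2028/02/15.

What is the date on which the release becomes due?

The last day of the objection period: 39 calendar days after 2028/02/15 is 2028/03/25.
Adding 77 calendar days to 2028/03/25 gives 2028/06/10, which is the last day of the payment period.
The date on which the release becomes due: counting 3 business days from Saturday, 2028/06/10 (Jun 12, Jun 13, Jun 14, skipping weekends) reaches Wednesday, 2028/06/14.

2028/06/14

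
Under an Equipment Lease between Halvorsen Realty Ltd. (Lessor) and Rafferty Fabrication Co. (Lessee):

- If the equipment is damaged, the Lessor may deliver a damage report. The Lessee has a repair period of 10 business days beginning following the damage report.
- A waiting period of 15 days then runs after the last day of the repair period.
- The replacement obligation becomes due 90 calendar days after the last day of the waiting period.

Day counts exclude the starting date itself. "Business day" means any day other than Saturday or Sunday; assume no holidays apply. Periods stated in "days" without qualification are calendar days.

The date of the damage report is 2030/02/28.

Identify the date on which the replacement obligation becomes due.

2030/06/27

The last day of the repair period: 10 business days after Thursday, 2030/02/28, skipping weekends — Mar 1, Mar 4, Mar 5, Mar 6, Mar 7, Mar 8, Mar 11, Mar 12, Mar 13, Mar 14 — lands on Thursday, 2030/03/14.
Adding 15 calendar days to 2030/03/14 gives 2030/03/29, which is the last day of the waiting period.
The date on which the replacement obligation becomes due: 2030/03/29 + 90 days = 2030/06/27.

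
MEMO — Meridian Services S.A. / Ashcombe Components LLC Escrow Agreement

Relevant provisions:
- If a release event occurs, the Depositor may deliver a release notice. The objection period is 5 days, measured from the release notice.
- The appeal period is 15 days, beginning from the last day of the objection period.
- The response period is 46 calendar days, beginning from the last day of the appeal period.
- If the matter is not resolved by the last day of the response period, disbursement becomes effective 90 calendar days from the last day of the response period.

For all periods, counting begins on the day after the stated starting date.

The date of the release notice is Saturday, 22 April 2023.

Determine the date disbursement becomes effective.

25 September 2023

The last day of the objection period: 22 April 2023 + 5 days = 27 April 2023.
Adding 15 calendar days to 27 April 2023 gives 12 May 2023, which is the last day of the appeal period.
The last day of the response period: 46 calendar days after 12 May 2023 is 27 June 2023.
The date disbursement becomes effective: 90 calendar days after 27 June 2023 is 25 September 2023.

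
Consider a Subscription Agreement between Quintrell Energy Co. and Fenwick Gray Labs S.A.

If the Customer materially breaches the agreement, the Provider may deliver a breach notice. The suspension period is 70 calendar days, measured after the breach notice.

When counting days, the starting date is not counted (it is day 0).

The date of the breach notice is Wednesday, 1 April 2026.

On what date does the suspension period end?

10 June 2026

The last day of the suspension period: 70 calendar days after 1 April 2026 is 10 June 2026.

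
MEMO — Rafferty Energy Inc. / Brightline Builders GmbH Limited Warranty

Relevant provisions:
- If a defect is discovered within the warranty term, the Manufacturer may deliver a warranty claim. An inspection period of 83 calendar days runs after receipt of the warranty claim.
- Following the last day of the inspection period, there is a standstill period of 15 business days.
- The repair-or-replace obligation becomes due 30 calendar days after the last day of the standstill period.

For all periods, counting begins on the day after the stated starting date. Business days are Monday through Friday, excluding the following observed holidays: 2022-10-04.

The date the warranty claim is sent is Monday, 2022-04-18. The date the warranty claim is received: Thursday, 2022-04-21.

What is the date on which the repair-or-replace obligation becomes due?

The last day of the inspection period: 83 calendar days after 2022-04-21 is 2022-07-13.
The last day of the standstill period: 15 business days after Wednesday, 2022-07-13, skipping weekends — Jul 14, Jul 15, Jul 18, Jul 19, …, Aug 1, Aug 2, Aug 3 — lands on Wednesday, 2022-08-03.
The date on which the repair-or-replace obligation becomes due: 30 calendar days after 2022-08-03 is 2022-09-02.

2022-09-02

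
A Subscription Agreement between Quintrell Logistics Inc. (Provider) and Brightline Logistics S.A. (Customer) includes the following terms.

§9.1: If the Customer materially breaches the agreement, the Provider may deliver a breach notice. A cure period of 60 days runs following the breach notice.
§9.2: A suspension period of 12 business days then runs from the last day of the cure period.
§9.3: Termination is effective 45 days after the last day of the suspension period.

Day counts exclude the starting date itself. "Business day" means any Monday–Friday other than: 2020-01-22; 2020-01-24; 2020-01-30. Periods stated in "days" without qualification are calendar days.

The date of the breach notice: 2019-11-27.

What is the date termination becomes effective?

2020-03-28

Adding 60 calendar days to 2019-11-27 gives 2020-01-26, which is the last day of the cure period.
From Sunday, 2020-01-26, 12 business days (Jan 27, Jan 28, Jan 29, Jan 31, …, Feb 10, Feb 11, Feb 12, skipping weekends and the listed holiday on Jan 30) brings us to Wednesday, 2020-02-12, which is the last day of the suspension period.
The date termination becomes effective: 45 calendar days after 2020-02-12 is 2020-03-28.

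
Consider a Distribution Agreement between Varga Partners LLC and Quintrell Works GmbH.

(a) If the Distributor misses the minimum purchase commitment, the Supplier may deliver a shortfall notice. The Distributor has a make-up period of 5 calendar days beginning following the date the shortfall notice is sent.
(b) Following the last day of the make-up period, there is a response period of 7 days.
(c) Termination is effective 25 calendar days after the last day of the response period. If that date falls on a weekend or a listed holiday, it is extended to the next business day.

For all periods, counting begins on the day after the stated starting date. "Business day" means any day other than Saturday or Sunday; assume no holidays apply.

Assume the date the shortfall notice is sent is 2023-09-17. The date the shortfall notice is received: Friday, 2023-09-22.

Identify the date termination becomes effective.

The last day of the make-up period: 2023-09-17 + 5 days = 2023-09-22.
The last day of the response period: 2023-09-22 + 7 days = 2023-09-29.
Adding 25 calendar days to 2023-09-29 gives 2023-10-24, which is the date termination becomes effective. 2023-10-24 is a Tuesday, so no roll-forward applies.

2023-10-24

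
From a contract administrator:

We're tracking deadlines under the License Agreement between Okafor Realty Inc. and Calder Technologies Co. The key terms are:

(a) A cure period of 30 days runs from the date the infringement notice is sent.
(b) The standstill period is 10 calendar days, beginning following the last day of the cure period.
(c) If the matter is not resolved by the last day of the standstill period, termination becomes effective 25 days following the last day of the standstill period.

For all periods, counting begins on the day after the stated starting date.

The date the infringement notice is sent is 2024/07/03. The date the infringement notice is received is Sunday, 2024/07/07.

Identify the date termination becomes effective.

2024/09/06

The last day of the cure period: 2024/07/03 + 30 days = 2024/08/02.
The last day of the standstill period: 10 calendar days after 2024/08/02 is 2024/08/12.
The date termination becomes effective: 2024/08/12 + 25 days = 2024/09/06.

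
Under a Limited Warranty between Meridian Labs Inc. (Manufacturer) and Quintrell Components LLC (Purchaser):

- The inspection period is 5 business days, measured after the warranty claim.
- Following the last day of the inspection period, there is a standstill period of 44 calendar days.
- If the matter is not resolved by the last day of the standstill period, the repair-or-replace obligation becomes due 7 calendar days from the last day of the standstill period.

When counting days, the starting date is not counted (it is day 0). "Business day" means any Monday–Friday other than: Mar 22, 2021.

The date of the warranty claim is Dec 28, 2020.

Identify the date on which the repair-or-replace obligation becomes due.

Feb 24, 2021

The last day of the inspection period: 5 business days after Monday, Dec 28, 2020, skipping weekends — Dec 29, Dec 30, Dec 31, Jan 1, Jan 4 — lands on Monday, Jan 4, 2021.
The last day of the standstill period: Jan 4, 2021 + 44 days = Feb 17, 2021.
The date on which the repair-or-replace obligation becomes due: Feb 17, 2021 + 7 days = Feb 24, 2021.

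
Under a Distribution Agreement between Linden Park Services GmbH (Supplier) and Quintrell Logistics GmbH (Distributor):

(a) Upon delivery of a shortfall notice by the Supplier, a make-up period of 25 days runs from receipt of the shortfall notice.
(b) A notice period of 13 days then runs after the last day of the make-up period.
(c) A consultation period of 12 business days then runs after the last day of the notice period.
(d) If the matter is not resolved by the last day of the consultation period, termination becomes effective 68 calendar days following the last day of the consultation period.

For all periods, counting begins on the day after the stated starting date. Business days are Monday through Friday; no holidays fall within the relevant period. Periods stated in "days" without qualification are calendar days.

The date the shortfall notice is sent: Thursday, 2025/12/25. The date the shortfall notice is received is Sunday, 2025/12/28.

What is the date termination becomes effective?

The last day of the make-up period: 2025/12/28 + 25 days = 2026/01/22.
Adding 13 calendar days to 2026/01/22 gives 2026/02/04, which is the last day of the notice period.
The last day of the consultation period: 12 business days after Wednesday, 2026/02/04, skipping weekends — Feb 5, Feb 6, Feb 9, Feb 10, …, Feb 18, Feb 19, Feb 20 — lands on Friday, 2026/02/20.
Adding 68 calendar days to 2026/02/20 gives 2026/04/29, which is the date termination becomes effective.

2026/04/29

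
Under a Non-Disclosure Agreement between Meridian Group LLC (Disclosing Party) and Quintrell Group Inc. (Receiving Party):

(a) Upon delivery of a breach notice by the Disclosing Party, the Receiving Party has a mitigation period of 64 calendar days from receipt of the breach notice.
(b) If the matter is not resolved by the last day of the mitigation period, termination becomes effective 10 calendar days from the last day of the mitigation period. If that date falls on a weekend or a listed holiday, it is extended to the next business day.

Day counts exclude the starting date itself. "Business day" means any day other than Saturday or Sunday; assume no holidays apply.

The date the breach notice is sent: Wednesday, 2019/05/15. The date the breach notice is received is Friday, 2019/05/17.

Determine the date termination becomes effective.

Adding 64 calendar days to 2019/05/17 gives 2019/07/20, which is the last day of the mitigation period.
The date termination becomes effective: 2019/07/20 + 10 days = 2019/07/30. 2019/07/30 is a Tuesday, so no roll-forward applies.

2019/07/30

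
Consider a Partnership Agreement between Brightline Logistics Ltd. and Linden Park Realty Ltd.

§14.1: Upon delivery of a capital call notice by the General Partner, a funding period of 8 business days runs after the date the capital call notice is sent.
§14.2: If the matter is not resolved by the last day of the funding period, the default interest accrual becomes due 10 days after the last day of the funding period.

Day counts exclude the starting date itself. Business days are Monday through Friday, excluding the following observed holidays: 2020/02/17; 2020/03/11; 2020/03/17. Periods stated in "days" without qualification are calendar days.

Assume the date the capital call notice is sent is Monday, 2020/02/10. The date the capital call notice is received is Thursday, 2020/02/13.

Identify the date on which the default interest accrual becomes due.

2020/03/02

The last day of the funding period: 8 business days after Monday, 2020/02/10, skipping weekends and the listed holiday on Feb 17 — Feb 11, Feb 12, Feb 13, Feb 14, Feb 18, Feb 19, Feb 20, Feb 21 — lands on Friday, 2020/02/21.
Adding 10 calendar days to 2020/02/21 gives 2020/03/02, which is the date on which the default interest accrual becomes due.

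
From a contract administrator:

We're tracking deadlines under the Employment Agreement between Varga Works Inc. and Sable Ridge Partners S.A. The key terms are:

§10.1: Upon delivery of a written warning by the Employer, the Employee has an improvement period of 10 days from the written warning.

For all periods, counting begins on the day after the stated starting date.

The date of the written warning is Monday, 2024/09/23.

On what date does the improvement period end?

The last day of the improvement period: 10 calendar days after 2024/09/23 is 2024/10/03.

2024/10/03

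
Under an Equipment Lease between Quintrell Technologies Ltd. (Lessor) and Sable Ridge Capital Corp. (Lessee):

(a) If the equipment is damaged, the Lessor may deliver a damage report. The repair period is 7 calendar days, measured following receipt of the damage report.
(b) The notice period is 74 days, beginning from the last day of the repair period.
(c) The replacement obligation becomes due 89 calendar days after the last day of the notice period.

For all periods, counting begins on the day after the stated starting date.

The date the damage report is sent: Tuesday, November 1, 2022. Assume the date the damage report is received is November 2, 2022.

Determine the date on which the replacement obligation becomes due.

April 21, 2023

The last day of the repair period: November 2, 2022 + 7 days = November 9, 2022.
Adding 74 calendar days to November 9, 2022 gives January 22, 2023, which is the last day of the notice period.
Adding 89 calendar days to January 22, 2023 gives April 21, 2023, which is the date on which the replacement obligation becomes due.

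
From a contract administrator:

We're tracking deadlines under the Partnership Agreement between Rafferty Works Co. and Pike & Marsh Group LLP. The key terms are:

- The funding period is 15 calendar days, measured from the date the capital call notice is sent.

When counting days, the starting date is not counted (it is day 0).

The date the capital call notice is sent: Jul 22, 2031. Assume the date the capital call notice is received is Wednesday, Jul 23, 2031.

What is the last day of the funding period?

Aug 6, 2031

The last day of the funding period: Jul 22, 2031 + 15 days = Aug 6, 2031.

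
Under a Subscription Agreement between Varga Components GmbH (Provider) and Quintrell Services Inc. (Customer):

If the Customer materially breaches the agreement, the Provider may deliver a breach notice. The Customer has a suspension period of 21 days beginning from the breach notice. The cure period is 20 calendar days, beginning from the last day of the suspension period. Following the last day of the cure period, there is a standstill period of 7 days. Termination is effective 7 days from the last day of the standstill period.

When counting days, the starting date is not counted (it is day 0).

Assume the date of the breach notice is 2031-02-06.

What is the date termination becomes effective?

Adding 21 calendar days to 2031-02-06 gives 2031-02-27, which is the last day of the suspension period.
The last day of the cure period: 20 calendar days after 2031-02-27 is 2031-03-19.
The last day of the standstill period: 2031-03-19 + 7 days = 2031-03-26.
The date termination becomes effective: 7 calendar days after 2031-03-26 is 2031-04-02.

2031-04-02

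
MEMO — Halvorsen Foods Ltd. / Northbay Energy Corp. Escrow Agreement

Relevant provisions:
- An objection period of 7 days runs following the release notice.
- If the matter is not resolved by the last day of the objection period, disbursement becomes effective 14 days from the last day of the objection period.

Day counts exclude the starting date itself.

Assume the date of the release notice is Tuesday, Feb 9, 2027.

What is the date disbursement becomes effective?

Adding 7 calendar days to Feb 9, 2027 gives Feb 16, 2027, which is the last day of the objection period.
Adding 14 calendar days to Feb 16, 2027 gives Mar 2, 2027, which is the date disbursement becomes effective.

Mar 2, 2027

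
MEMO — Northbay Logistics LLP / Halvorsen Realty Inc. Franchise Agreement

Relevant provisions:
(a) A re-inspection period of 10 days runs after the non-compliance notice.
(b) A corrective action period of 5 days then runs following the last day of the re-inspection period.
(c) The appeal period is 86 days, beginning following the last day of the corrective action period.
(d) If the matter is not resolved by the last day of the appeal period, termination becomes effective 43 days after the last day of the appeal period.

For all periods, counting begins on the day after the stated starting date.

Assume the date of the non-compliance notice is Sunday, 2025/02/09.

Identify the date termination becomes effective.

Adding 10 calendar days to 2025/02/09 gives 2025/02/19, which is the last day of the re-inspection period.
The last day of the corrective action period: 2025/02/19 + 5 days = 2025/02/24.
Adding 86 calendar days to 2025/02/24 gives 2025/05/21, which is the last day of the appeal period.
Adding 43 calendar days to 2025/05/21 gives 2025/07/03, which is the date termination becomes effective.

2025/07/03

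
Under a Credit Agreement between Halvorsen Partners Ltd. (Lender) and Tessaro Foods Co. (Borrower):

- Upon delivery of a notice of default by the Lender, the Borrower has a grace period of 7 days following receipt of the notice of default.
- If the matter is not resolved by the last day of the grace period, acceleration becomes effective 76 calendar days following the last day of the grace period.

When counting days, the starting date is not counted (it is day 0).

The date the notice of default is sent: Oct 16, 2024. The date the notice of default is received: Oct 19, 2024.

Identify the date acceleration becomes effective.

The last day of the grace period: Oct 19, 2024 + 7 days = Oct 26, 2024.
The date acceleration becomes effective: 76 calendar days after Oct 26, 2024 is Jan 10, 2025.

Jan 10, 2025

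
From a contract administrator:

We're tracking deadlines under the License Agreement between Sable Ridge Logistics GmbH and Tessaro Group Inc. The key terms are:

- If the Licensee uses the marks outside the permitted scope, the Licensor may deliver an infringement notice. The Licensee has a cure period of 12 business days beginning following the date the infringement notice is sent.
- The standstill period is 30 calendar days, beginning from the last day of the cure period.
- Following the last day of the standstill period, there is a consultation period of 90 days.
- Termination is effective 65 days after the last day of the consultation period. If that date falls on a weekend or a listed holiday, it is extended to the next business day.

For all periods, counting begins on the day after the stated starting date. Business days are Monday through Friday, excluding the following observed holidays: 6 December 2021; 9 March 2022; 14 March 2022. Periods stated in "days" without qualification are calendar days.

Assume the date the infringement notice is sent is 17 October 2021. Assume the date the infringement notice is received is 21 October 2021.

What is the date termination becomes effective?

The last day of the cure period: counting 12 business days from Sunday, 17 October 2021 (Oct 18, Oct 19, Oct 20, Oct 21, …, Oct 29, Nov 1, Nov 2, skipping weekends) reaches Tuesday, 2 November 2021.
The last day of the standstill period: 2 November 2021 + 30 days = 2 December 2021.
The last day of the consultation period: 90 calendar days after 2 December 2021 is 2 March 2022.
The date termination becomes effective: 65 calendar days after 2 March 2022 is 6 May 2022. 6 May 2022 is a Friday and is not a listed holiday, so no roll-forward applies.

6 May 2022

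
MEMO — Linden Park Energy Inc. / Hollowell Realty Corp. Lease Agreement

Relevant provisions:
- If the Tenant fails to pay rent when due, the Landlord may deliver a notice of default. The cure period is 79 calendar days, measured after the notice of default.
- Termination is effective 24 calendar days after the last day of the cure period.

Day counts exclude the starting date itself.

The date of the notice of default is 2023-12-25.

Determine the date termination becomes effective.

The last day of the cure period: 2023-12-25 + 79 days = 2024-03-13.
The date termination becomes effective: 2024-03-13 + 24 days = 2024-04-06.

2024-04-06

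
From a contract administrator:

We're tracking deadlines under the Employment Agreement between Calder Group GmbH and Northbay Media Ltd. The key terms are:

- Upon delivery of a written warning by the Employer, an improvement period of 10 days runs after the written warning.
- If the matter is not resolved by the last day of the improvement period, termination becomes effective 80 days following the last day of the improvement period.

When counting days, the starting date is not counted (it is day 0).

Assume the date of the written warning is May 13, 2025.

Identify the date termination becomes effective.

Aug 11, 2025

The last day of the improvement period: 10 calendar days after May 13, 2025 is May 23, 2025.
The date termination becomes effective: May 23, 2025 + 80 days = Aug 11, 2025.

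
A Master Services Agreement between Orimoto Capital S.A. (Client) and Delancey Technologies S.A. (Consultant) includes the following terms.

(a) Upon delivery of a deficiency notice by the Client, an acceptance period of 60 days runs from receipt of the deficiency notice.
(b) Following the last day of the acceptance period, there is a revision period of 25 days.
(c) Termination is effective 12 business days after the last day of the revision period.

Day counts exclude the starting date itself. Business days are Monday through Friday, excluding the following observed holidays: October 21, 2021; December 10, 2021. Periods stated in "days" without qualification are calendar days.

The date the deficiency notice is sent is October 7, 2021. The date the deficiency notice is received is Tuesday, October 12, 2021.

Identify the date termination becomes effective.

January 21, 2022

Adding 60 calendar days to October 12, 2021 gives December 11, 2021, which is the last day of the acceptance period.
The last day of the revision period: 25 calendar days after December 11, 2021 is January 5, 2022.
From Wednesday, January 5, 2022, 12 business days (Jan 6, Jan 7, Jan 10, Jan 11, …, Jan 19, Jan 20, Jan 21, skipping weekends) brings us to Friday, January 21, 2022, which is the date termination becomes effective.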